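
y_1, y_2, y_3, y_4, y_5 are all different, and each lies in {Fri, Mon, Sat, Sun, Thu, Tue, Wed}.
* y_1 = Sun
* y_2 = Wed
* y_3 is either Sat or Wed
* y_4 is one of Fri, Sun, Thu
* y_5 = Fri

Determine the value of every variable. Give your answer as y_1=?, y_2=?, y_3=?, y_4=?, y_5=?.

y_1=Sun, y_2=Wed, y_3=Sat, y_4=Thu, y_5=Fri

y_1 has just one choice, so y_1 = Sun. Eliminate Sun elsewhere: y_4.
y_2 has just one choice, so y_2 = Wed. Eliminate Wed elsewhere: y_3.
That leaves y_3 = Sat.
y_5 must be Fri (only option left). Strike Fri from y_4.
y_4 has just one choice, so y_4 = Thu.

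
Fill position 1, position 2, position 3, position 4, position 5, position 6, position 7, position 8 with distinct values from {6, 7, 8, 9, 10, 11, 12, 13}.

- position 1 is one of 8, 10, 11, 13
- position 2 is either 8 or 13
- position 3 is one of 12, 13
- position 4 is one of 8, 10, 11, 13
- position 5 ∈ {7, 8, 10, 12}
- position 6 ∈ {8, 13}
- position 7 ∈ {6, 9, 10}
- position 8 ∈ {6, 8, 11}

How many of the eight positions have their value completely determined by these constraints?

The 8 variables draw from only 8 values {6, 7, 8, 9, 10, 11, 12, 13}, so each is used; only position 5 can be 7, hence position 5 = 7.
Among the 7 still-open variables, 9 fits only position 7 (and all 7 values in {6, 8, 9, 10, 11, 12, 13} must be used), so position 7 = 9.
Among the 6 still-open variables, 6 fits only position 8 (and all 6 values in {6, 8, 10, 11, 12, 13} must be used), so position 8 = 6.
The 5 still-open variables draw from only 5 values {8, 10, 11, 12, 13}, so each is used; only position 3 can be 12, hence position 3 = 12.
position 2 and position 6 share exactly the 2 values {8, 13}; by pigeonhole those values go to them, so strike 8, 13 from position 1, position 4.
Determined: position 3=12, position 5=7, position 7=9, position 8=6. The other positions each still have more than one consistent value. That makes 4.

4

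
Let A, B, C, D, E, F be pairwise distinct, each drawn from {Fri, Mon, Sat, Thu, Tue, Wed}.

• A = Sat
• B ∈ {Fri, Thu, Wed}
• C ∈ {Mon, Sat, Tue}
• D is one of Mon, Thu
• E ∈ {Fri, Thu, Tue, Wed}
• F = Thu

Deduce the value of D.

A has just one choice, so A = Sat. Remove Sat from C.
F's domain is down to {Thu}, so F = Thu. Eliminate Thu elsewhere: B, D, E.
So D = Mon.

Mon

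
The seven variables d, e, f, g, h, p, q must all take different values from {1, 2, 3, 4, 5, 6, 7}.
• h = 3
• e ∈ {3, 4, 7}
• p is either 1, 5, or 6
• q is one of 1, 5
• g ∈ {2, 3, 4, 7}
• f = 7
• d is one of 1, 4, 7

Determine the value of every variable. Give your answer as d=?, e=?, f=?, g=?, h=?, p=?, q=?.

d=1, e=4, f=7, g=2, h=3, p=6, q=5

f has just one choice, so f = 7. Eliminate 7 elsewhere: d, e, g.
That leaves h = 3. Remove 3 from e, g.
That leaves e = 4. Strike 4 from d, g.
g must be 2 (only option left).
d has just one choice, so d = 1. So p, q can't be 1.
q's domain is down to {5}, so q = 5. So p can't be 5.
p must be 6 (only option left).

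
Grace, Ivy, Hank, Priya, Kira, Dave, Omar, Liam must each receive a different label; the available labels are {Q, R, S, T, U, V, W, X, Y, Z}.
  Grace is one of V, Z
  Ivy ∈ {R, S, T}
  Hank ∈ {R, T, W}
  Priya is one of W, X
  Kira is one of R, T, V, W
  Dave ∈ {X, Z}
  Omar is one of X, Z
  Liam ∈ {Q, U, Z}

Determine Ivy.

S

Dave and Omar share exactly the 2 values {X, Z}; by pigeonhole those values go to them, so strike X, Z from Grace, Priya, Liam.
Grace has just one choice, so Grace = V. Eliminate V elsewhere: Kira.
That leaves Priya = W. Remove W from Hank, Kira.
Hank and Kira between them cover only {R, T} — a naked pair. Remove those values from Ivy.
So Ivy = S.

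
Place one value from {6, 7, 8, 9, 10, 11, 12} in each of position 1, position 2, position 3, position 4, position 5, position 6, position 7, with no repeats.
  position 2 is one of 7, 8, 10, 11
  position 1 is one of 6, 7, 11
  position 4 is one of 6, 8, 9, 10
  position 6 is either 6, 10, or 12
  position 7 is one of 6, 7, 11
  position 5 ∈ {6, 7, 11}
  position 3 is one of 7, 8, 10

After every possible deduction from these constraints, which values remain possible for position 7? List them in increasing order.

The 7 variables together cover exactly {6, 7, 8, 9, 10, 11, 12} — 7 values for 7 variables — and 9 appears only in position 4's list, so position 4 = 9.
The 6 still-open variables together cover exactly {6, 7, 8, 10, 11, 12} — 6 values for 6 variables — and 12 appears only in position 6's list, so position 6 = 12.
position 1, position 5, position 7 share exactly the 3 values {6, 7, 11}; by pigeonhole those values go to them, so strike 6, 7, 11 from position 2, position 3.
No further eliminations apply; position 7 can still be any of 6, 7, 11.

6, 7, 11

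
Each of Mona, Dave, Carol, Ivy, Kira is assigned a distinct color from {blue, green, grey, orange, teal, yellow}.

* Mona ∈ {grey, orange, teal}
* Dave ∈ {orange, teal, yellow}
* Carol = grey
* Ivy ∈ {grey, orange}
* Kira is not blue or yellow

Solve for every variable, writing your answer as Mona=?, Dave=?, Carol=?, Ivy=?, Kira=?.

Mona=teal, Dave=yellow, Carol=grey, Ivy=orange, Kira=green

Carol has just one choice, so Carol = grey. So Mona, Ivy, Kira can't be grey.
Ivy must be orange (only option left). So Mona, Dave, Kira can't be orange.
Mona has just one choice, so Mona = teal. So Dave, Kira can't be teal.
Dave's domain is down to {yellow}, so Dave = yellow.
Kira has just one choice, so Kira = green.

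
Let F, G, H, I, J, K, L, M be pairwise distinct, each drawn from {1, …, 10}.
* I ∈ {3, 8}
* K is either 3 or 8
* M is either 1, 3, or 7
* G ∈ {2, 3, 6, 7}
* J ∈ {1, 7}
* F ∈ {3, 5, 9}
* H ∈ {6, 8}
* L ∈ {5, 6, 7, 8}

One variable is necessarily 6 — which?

The 8 variables draw from only 8 values {1, 2, 3, 5, 6, 7, 8, 9}, so each is used; only G can be 2, hence G = 2.
The 7 still-open variables draw from only 7 values {1, 3, 5, 6, 7, 8, 9}, so each is used; only F can be 9, hence F = 9.
The 6 still-open variables draw from only 6 values {1, 3, 5, 6, 7, 8}, so each is used; only L can be 5, hence L = 5.
The 5 still-open variables together cover exactly {1, 3, 6, 7, 8} — 5 values for 5 variables — and 6 appears only in H's list, so H = 6.

H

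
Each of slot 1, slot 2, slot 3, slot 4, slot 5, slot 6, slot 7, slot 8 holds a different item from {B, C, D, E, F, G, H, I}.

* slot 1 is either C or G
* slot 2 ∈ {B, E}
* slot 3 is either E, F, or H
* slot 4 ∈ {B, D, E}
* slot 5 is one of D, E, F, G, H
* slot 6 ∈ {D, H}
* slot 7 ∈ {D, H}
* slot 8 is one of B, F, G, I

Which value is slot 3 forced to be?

F

Among the 8 variables, C fits only slot 1 (and all 8 values in {B, C, D, E, F, G, H, I} must be used), so slot 1 = C.
Among the 7 still-open variables, I fits only slot 8 (and all 7 values in {B, D, E, F, G, H, I} must be used), so slot 8 = I.
The 6 still-open variables draw from only 6 values {B, D, E, F, G, H}, so each is used; only slot 5 can be G, hence slot 5 = G.
Among the 5 still-open variables, F fits only slot 3 (and all 5 values in {B, D, E, F, H} must be used), so slot 3 = F.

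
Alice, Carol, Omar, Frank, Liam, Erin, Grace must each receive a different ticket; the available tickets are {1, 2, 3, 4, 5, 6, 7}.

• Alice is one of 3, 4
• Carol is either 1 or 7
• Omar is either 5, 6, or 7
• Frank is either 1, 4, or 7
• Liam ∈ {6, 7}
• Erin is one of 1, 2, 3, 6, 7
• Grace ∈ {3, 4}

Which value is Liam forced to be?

6

Among the 7 variables, 2 fits only Erin (and all 7 values in {1, 2, 3, 4, 5, 6, 7} must be used), so Erin = 2.
The 6 still-open variables draw from only 6 values {1, 3, 4, 5, 6, 7}, so each is used; only Omar can be 5, hence Omar = 5.
The 5 still-open variables draw from only 5 values {1, 3, 4, 6, 7}, so each is used; only Liam can be 6, hence Liam = 6.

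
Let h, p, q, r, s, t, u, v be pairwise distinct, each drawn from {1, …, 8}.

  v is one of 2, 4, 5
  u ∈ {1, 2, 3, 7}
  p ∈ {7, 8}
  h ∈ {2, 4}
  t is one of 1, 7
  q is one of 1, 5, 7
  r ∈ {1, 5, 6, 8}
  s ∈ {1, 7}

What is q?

The 8 variables draw from only 8 values {1, 2, 3, 4, 5, 6, 7, 8}, so each is used; only u can be 3, hence u = 3.
The 7 still-open variables draw from only 7 values {1, 2, 4, 5, 6, 7, 8}, so each is used; only r can be 6, hence r = 6.
The 6 still-open variables together cover exactly {1, 2, 4, 5, 7, 8} — 6 values for 6 variables — and 8 appears only in p's list, so p = 8.
s and t share exactly the 2 values {1, 7}; by pigeonhole those values go to them, so strike 1, 7 from q.
So q = 5.

5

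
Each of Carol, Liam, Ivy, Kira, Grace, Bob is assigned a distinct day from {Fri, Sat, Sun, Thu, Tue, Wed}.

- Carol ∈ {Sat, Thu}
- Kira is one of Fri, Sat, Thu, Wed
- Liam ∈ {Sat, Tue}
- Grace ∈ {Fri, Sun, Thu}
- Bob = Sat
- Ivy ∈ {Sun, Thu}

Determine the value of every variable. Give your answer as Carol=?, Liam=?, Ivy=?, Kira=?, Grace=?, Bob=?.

Carol=Thu, Liam=Tue, Ivy=Sun, Kira=Wed, Grace=Fri, Bob=Sat

Bob has just one choice, so Bob = Sat. Eliminate Sat elsewhere: Carol, Liam, Kira.
Carol's domain is down to {Thu}, so Carol = Thu. Strike Thu from Ivy, Kira, Grace.
Liam has just one choice, so Liam = Tue.
That leaves Ivy = Sun. Strike Sun from Grace.
Grace must be Fri (only option left). So Kira can't be Fri.
Kira must be Wed (only option left).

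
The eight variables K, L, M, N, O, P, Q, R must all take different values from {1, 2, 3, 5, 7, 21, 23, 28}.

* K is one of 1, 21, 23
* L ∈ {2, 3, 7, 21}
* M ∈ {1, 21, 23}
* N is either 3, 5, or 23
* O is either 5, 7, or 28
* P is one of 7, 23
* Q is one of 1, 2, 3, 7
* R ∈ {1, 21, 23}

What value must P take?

7

The 8 variables draw from only 8 values {1, 2, 3, 5, 7, 21, 23, 28}, so each is used; only O can be 28, hence O = 28.
Among the 7 still-open variables, 5 fits only N (and all 7 values in {1, 2, 3, 5, 7, 21, 23} must be used), so N = 5.
The 3 variables K, M, R are confined to {1, 21, 23}, which locks those values in; drop them from L, P, Q.
So P = 7.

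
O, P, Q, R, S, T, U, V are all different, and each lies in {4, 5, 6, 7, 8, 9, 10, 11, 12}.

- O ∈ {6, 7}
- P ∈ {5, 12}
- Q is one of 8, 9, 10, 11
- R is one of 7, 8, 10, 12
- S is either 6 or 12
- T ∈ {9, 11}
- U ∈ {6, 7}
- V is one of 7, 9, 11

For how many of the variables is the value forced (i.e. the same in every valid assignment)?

2

The 8 variables together cover exactly {5, 6, 7, 8, 9, 10, 11, 12} — 8 values for 8 variables — and 5 appears only in P's list, so P = 5.
The 2 variables O and U are confined to {6, 7}, which locks those values in; drop them from R, S, V.
S must be 12 (only option left). Eliminate 12 elsewhere: R.
T and V share exactly the 2 values {9, 11}; by pigeonhole those values go to them, so strike 9, 11 from Q.
Determined: P=5, S=12. The other variables each still have more than one consistent value. That makes 2.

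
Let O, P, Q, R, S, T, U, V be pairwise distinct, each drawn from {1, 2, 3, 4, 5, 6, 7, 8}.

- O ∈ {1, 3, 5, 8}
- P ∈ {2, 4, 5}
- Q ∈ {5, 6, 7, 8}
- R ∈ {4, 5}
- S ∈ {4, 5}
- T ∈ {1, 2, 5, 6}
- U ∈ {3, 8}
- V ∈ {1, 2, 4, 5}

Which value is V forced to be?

1

The 8 variables together cover exactly {1, 2, 3, 4, 5, 6, 7, 8} — 8 values for 8 variables — and 7 appears only in Q's list, so Q = 7.
The 7 still-open variables draw from only 7 values {1, 2, 3, 4, 5, 6, 8}, so each is used; only T can be 6, hence T = 6.
The 2 variables R and S are confined to {4, 5}, which locks those values in; drop them from O, P, V.
P has just one choice, so P = 2. So V can't be 2.
So V = 1.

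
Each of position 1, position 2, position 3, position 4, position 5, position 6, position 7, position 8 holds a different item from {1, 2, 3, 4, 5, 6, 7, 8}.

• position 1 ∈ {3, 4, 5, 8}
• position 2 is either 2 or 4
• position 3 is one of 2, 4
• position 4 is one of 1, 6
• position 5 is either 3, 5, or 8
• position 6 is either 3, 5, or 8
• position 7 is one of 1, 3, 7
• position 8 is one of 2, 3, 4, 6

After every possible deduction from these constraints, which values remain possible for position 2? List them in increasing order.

Among the 8 variables, 7 fits only position 7 (and all 8 values in {1, 2, 3, 4, 5, 6, 7, 8} must be used), so position 7 = 7.
Among the 7 still-open variables, 1 fits only position 4 (and all 7 values in {1, 2, 3, 4, 5, 6, 8} must be used), so position 4 = 1.
Among the 6 still-open variables, 6 fits only position 8 (and all 6 values in {2, 3, 4, 5, 6, 8} must be used), so position 8 = 6.
position 2 and position 3 share exactly the 2 values {2, 4}; by pigeonhole those values go to them, so strike 2, 4 from position 1.
No further eliminations apply; position 2 can still be any of 2, 4.

2, 4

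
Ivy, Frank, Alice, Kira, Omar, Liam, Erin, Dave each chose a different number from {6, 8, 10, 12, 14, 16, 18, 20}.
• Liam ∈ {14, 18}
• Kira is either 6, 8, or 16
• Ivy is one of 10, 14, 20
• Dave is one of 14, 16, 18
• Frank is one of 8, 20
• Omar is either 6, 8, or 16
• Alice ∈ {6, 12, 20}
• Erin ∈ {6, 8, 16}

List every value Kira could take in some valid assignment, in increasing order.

The 8 variables draw from only 8 values {6, 8, 10, 12, 14, 16, 18, 20}, so each is used; only Ivy can be 10, hence Ivy = 10.
The 7 still-open variables together cover exactly {6, 8, 12, 14, 16, 18, 20} — 7 values for 7 variables — and 12 appears only in Alice's list, so Alice = 12.
Among the 6 still-open variables, 20 fits only Frank (and all 6 values in {6, 8, 14, 16, 18, 20} must be used), so Frank = 20.
Kira, Omar, Erin between them cover only {6, 8, 16} — a naked triple. Remove those values from Dave.
No further eliminations apply; Kira can still be any of 6, 8, 16.

6, 8, 16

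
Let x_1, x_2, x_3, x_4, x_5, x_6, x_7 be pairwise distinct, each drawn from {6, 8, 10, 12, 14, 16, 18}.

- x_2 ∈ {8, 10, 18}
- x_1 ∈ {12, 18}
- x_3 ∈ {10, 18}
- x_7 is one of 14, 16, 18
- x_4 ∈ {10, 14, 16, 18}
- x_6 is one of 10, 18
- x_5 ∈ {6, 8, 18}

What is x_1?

Among the 7 variables, 6 fits only x_5 (and all 7 values in {6, 8, 10, 12, 14, 16, 18} must be used), so x_5 = 6.
The 6 still-open variables draw from only 6 values {8, 10, 12, 14, 16, 18}, so each is used; only x_2 can be 8, hence x_2 = 8.
The 5 still-open variables draw from only 5 values {10, 12, 14, 16, 18}, so each is used; only x_1 can be 12, hence x_1 = 12.

12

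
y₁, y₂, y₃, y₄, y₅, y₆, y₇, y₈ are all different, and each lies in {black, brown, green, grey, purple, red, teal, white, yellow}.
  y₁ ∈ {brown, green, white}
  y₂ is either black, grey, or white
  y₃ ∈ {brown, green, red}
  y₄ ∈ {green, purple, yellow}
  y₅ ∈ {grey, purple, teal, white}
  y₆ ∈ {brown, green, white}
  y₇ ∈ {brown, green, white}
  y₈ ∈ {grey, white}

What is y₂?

The 3 variables y₁, y₆, y₇ are confined to {brown, green, white}, which locks those values in; drop them from y₂, y₃, y₄, y₅, y₈.
y₃ has just one choice, so y₃ = red.
y₈'s domain is down to {grey}, so y₈ = grey. So y₂, y₅ can't be grey.
So y₂ = black.

black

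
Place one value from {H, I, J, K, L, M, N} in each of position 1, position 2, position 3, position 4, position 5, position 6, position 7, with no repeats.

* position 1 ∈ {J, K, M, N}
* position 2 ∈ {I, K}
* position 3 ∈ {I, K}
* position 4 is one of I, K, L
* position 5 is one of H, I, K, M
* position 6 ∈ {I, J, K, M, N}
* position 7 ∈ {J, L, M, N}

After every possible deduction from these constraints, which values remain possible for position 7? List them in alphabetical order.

J, M, N

Among the 7 variables, H fits only position 5 (and all 7 values in {H, I, J, K, L, M, N} must be used), so position 5 = H.
position 2 and position 3 share exactly the 2 values {I, K}; by pigeonhole those values go to them, so strike I, K from position 1, position 4, position 6.
position 4 must be L (only option left). Eliminate L elsewhere: position 7.
No further eliminations apply; position 7 can still be any of J, M, N.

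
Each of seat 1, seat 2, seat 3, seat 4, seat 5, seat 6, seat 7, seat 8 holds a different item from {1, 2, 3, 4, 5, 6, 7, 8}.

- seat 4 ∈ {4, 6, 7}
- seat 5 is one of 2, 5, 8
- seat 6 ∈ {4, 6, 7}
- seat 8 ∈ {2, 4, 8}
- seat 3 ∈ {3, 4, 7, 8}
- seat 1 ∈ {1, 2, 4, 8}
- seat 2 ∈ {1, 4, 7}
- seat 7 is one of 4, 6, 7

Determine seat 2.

The 8 variables together cover exactly {1, 2, 3, 4, 5, 6, 7, 8} — 8 values for 8 variables — and 3 appears only in seat 3's list, so seat 3 = 3.
The 7 still-open variables together cover exactly {1, 2, 4, 5, 6, 7, 8} — 7 values for 7 variables — and 5 appears only in seat 5's list, so seat 5 = 5.
seat 4, seat 6, seat 7 share exactly the 3 values {4, 6, 7}; by pigeonhole those values go to them, so strike 4, 6, 7 from seat 1, seat 2, seat 8.
So seat 2 = 1.

1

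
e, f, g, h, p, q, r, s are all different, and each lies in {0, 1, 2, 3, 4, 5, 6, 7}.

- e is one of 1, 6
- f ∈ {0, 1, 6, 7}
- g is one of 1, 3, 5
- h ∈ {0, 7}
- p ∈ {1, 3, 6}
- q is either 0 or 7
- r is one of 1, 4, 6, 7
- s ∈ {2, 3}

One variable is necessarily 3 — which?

The 8 variables draw from only 8 values {0, 1, 2, 3, 4, 5, 6, 7}, so each is used; only s can be 2, hence s = 2.
Among the 7 still-open variables, 4 fits only r (and all 7 values in {0, 1, 3, 4, 5, 6, 7} must be used), so r = 4.
Among the 6 still-open variables, 5 fits only g (and all 6 values in {0, 1, 3, 5, 6, 7} must be used), so g = 5.
Among the 5 still-open variables, 3 fits only p (and all 5 values in {0, 1, 3, 6, 7} must be used), so p = 3.

p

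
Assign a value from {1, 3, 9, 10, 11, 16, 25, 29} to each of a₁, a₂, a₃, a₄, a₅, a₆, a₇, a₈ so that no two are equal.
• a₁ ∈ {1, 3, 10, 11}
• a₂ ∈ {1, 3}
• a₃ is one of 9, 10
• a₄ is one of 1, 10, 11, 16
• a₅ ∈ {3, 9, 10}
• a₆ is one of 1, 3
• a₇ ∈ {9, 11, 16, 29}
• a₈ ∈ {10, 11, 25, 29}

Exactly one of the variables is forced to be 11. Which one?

a₁

Among the 8 variables, 25 fits only a₈ (and all 8 values in {1, 3, 9, 10, 11, 16, 25, 29} must be used), so a₈ = 25.
Among the 7 still-open variables, 29 fits only a₇ (and all 7 values in {1, 3, 9, 10, 11, 16, 29} must be used), so a₇ = 29.
The 6 still-open variables draw from only 6 values {1, 3, 9, 10, 11, 16}, so each is used; only a₄ can be 16, hence a₄ = 16.
The 5 still-open variables draw from only 5 values {1, 3, 9, 10, 11}, so each is used; only a₁ can be 11, hence a₁ = 11.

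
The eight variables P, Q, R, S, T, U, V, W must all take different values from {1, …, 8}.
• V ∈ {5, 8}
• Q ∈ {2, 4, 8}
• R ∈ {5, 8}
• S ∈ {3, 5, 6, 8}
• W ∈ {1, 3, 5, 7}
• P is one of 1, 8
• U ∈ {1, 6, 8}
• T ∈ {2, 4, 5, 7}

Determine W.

7

R and V share exactly the 2 values {5, 8}; by pigeonhole those values go to them, so strike 5, 8 from P, Q, S, T, U, W.
P must be 1 (only option left). So U, W can't be 1.
That leaves U = 6. So S can't be 6.
S has just one choice, so S = 3. Strike 3 from W.
So W = 7.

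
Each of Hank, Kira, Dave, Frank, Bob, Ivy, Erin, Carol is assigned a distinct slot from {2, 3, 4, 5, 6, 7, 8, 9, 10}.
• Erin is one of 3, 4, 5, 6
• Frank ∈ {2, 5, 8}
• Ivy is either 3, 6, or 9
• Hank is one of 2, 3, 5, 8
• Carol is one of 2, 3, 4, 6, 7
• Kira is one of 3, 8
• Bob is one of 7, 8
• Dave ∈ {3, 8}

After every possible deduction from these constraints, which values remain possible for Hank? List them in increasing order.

Among the 8 variables, 9 fits only Ivy (and all 8 values in {2, 3, 4, 5, 6, 7, 8, 9} must be used), so Ivy = 9.
The 2 variables Kira and Dave are confined to {3, 8}, which locks those values in; drop them from Hank, Frank, Bob, Erin, Carol.
Bob's domain is down to {7}, so Bob = 7. Eliminate 7 elsewhere: Carol.
The 2 variables Hank and Frank are confined to {2, 5}, which locks those values in; drop them from Erin, Carol.
No further eliminations apply; Hank can still be any of 2, 5.

2, 5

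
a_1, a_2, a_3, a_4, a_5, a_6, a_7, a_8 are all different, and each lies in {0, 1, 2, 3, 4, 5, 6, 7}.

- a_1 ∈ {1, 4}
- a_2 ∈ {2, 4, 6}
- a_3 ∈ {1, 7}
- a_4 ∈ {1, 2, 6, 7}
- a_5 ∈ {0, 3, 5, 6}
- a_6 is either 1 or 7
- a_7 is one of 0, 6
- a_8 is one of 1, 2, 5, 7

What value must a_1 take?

Among the 8 variables, 3 fits only a_5 (and all 8 values in {0, 1, 2, 3, 4, 5, 6, 7} must be used), so a_5 = 3.
Among the 7 still-open variables, 0 fits only a_7 (and all 7 values in {0, 1, 2, 4, 5, 6, 7} must be used), so a_7 = 0.
The 6 still-open variables draw from only 6 values {1, 2, 4, 5, 6, 7}, so each is used; only a_8 can be 5, hence a_8 = 5.
The 2 variables a_3 and a_6 are confined to {1, 7}, which locks those values in; drop them from a_1, a_4.
So a_1 = 4.

4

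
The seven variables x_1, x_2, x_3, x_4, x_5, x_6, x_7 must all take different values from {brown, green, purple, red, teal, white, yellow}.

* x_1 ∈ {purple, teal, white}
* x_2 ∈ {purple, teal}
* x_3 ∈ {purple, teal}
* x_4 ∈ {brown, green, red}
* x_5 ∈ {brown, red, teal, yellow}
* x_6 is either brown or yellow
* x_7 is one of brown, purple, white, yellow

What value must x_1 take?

white

Among the 7 variables, green fits only x_4 (and all 7 values in {brown, green, purple, red, teal, white, yellow} must be used), so x_4 = green.
Among the 6 still-open variables, red fits only x_5 (and all 6 values in {brown, purple, red, teal, white, yellow} must be used), so x_5 = red.
x_2 and x_3 share exactly the 2 values {purple, teal}; by pigeonhole those values go to them, so strike purple, teal from x_1, x_7.
So x_1 = white.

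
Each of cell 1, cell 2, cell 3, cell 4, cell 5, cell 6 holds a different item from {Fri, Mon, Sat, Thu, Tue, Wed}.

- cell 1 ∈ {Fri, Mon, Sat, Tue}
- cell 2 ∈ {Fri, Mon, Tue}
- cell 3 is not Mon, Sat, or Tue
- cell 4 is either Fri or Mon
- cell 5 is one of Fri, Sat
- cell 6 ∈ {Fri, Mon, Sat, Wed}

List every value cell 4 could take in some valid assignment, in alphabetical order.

Fri, Mon

The 6 variables draw from only 6 values {Fri, Mon, Sat, Thu, Tue, Wed}, so each is used; only cell 3 can be Thu, hence cell 3 = Thu.
Among the 5 still-open variables, Wed fits only cell 6 (and all 5 values in {Fri, Mon, Sat, Tue, Wed} must be used), so cell 6 = Wed.
No further eliminations apply; cell 4 can still be any of Fri, Mon.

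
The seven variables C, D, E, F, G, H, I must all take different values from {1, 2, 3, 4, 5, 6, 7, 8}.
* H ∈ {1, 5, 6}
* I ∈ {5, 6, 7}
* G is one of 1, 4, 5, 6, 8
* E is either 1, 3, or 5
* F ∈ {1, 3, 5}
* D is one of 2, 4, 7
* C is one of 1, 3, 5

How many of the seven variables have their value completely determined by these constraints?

C, E, F share exactly the 3 values {1, 3, 5}; by pigeonhole those values go to them, so strike 1, 3, 5 from G, H, I.
H's domain is down to {6}, so H = 6. Remove 6 from G, I.
I must be 7 (only option left). Strike 7 from D.
Determined: H=6, I=7. The other variables each still have more than one consistent value. That makes 2.

2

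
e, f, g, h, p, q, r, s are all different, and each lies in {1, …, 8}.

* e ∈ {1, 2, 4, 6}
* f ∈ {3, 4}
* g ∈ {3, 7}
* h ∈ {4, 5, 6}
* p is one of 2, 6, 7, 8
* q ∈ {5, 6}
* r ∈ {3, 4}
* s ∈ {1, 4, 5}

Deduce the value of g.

7

Among the 8 variables, 8 fits only p (and all 8 values in {1, 2, 3, 4, 5, 6, 7, 8} must be used), so p = 8.
The 7 still-open variables together cover exactly {1, 2, 3, 4, 5, 6, 7} — 7 values for 7 variables — and 2 appears only in e's list, so e = 2.
Among the 6 still-open variables, 1 fits only s (and all 6 values in {1, 3, 4, 5, 6, 7} must be used), so s = 1.
Among the 5 still-open variables, 7 fits only g (and all 5 values in {3, 4, 5, 6, 7} must be used), so g = 7.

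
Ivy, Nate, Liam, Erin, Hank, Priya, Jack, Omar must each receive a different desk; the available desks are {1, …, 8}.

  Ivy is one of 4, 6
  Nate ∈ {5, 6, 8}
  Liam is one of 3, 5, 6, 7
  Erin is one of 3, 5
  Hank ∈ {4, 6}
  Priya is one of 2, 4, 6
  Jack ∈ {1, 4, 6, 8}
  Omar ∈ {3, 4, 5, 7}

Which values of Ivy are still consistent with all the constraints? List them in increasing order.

The 8 variables draw from only 8 values {1, 2, 3, 4, 5, 6, 7, 8}, so each is used; only Jack can be 1, hence Jack = 1.
The 7 still-open variables draw from only 7 values {2, 3, 4, 5, 6, 7, 8}, so each is used; only Priya can be 2, hence Priya = 2.
The 6 still-open variables draw from only 6 values {3, 4, 5, 6, 7, 8}, so each is used; only Nate can be 8, hence Nate = 8.
The 2 variables Ivy and Hank are confined to {4, 6}, which locks those values in; drop them from Liam, Omar.
No further eliminations apply; Ivy can still be any of 4, 6.

4, 6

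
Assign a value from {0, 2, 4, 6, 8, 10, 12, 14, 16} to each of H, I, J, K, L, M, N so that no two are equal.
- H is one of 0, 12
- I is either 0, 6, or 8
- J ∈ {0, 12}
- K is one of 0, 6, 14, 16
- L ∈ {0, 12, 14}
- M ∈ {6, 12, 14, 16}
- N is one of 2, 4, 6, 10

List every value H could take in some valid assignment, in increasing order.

H and J share exactly the 2 values {0, 12}; by pigeonhole those values go to them, so strike 0, 12 from I, K, L, M.
L's domain is down to {14}, so L = 14. Remove 14 from K, M.
The 2 variables K and M are confined to {6, 16}, which locks those values in; drop them from I, N.
That leaves I = 8.
No further eliminations apply; H can still be any of 0, 12.

0, 12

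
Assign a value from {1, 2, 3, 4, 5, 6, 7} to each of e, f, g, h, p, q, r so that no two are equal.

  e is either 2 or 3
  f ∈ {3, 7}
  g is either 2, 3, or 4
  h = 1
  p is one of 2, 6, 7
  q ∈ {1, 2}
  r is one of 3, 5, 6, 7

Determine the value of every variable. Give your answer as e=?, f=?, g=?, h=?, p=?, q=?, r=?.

e=3, f=7, g=4, h=1, p=6, q=2, r=5

h must be 1 (only option left). Eliminate 1 elsewhere: q.
q has just one choice, so q = 2. So e, g, p can't be 2.
e must be 3 (only option left). So f, g, r can't be 3.
That leaves f = 7. Strike 7 from p, r.
That leaves g = 4.
p's domain is down to {6}, so p = 6. So r can't be 6.
r has just one choice, so r = 5.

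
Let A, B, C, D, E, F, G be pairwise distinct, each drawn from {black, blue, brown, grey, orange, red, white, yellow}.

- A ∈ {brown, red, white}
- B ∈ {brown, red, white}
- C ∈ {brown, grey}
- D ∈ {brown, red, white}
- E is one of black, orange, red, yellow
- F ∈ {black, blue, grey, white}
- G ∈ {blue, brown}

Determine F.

A, B, D share exactly the 3 values {brown, red, white}; by pigeonhole those values go to them, so strike brown, red, white from C, E, F, G.
That leaves C = grey. Remove grey from F.
G's domain is down to {blue}, so G = blue. Remove blue from F.
So F = black.

black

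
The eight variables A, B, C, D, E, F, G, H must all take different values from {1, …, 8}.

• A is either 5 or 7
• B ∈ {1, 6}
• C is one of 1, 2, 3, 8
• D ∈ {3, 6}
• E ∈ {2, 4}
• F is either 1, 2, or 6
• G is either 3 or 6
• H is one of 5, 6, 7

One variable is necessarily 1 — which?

The 8 variables together cover exactly {1, 2, 3, 4, 5, 6, 7, 8} — 8 values for 8 variables — and 4 appears only in E's list, so E = 4.
The 7 still-open variables together cover exactly {1, 2, 3, 5, 6, 7, 8} — 7 values for 7 variables — and 8 appears only in C's list, so C = 8.
Among the 6 still-open variables, 2 fits only F (and all 6 values in {1, 2, 3, 5, 6, 7} must be used), so F = 2.
Among the 5 still-open variables, 1 fits only B (and all 5 values in {1, 3, 5, 6, 7} must be used), so B = 1.

B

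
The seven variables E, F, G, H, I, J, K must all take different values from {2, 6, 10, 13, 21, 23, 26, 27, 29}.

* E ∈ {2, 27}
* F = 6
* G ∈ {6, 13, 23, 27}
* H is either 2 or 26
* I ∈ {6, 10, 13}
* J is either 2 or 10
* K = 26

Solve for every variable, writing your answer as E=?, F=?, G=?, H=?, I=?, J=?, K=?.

F has just one choice, so F = 6. Strike 6 from G, I.
That leaves K = 26. Remove 26 from H.
H has just one choice, so H = 2. So E, J can't be 2.
J has just one choice, so J = 10. So I can't be 10.
E must be 27 (only option left). So G can't be 27.
I has just one choice, so I = 13. Remove 13 from G.
That leaves G = 23.

E=27, F=6, G=23, H=2, I=13, J=10, K=26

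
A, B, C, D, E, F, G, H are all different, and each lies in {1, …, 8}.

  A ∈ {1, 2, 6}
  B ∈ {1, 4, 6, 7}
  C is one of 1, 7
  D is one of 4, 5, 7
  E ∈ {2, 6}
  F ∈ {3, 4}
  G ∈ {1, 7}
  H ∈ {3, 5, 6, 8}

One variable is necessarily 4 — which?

B

Among the 8 variables, 8 fits only H (and all 8 values in {1, 2, 3, 4, 5, 6, 7, 8} must be used), so H = 8.
The 7 still-open variables together cover exactly {1, 2, 3, 4, 5, 6, 7} — 7 values for 7 variables — and 3 appears only in F's list, so F = 3.
Among the 6 still-open variables, 5 fits only D (and all 6 values in {1, 2, 4, 5, 6, 7} must be used), so D = 5.
The 5 still-open variables together cover exactly {1, 2, 4, 6, 7} — 5 values for 5 variables — and 4 appears only in B's list, so B = 4.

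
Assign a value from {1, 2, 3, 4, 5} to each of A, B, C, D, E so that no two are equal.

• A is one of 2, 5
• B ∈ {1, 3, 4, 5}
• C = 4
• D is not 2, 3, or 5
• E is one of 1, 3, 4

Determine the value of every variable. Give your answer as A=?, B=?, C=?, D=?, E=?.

C must be 4 (only option left). Eliminate 4 elsewhere: B, D, E.
That leaves D = 1. Strike 1 from B, E.
E must be 3 (only option left). Eliminate 3 elsewhere: B.
B must be 5 (only option left). Eliminate 5 elsewhere: A.
That leaves A = 2.

A=2, B=5, C=4, D=1, E=3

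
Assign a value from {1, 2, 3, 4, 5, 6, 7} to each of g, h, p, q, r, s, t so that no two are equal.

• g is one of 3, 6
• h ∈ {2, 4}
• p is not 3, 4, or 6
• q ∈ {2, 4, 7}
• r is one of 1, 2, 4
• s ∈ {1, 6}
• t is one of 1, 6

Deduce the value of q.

7

The 7 variables draw from only 7 values {1, 2, 3, 4, 5, 6, 7}, so each is used; only g can be 3, hence g = 3.
The 6 still-open variables draw from only 6 values {1, 2, 4, 5, 6, 7}, so each is used; only p can be 5, hence p = 5.
The 5 still-open variables together cover exactly {1, 2, 4, 6, 7} — 5 values for 5 variables — and 7 appears only in q's list, so q = 7.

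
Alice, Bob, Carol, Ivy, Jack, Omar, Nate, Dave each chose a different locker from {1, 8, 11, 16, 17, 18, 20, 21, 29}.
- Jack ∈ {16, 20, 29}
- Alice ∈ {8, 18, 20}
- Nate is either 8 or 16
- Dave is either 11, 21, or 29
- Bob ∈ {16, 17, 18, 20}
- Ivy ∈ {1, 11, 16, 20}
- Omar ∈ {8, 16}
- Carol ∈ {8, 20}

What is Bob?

17

Omar and Nate between them cover only {8, 16} — a naked pair. Remove those values from Alice, Bob, Carol, Ivy, Jack.
Carol has just one choice, so Carol = 20. Remove 20 from Alice, Bob, Ivy, Jack.
That leaves Jack = 29. Strike 29 from Dave.
That leaves Alice = 18. Remove 18 from Bob.
So Bob = 17.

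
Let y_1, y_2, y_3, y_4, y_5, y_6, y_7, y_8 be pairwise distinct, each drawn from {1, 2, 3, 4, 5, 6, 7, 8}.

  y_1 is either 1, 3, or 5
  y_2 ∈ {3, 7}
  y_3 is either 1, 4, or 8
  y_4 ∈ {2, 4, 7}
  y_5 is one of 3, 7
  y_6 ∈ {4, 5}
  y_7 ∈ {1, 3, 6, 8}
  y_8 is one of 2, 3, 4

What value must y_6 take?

5

Among the 8 variables, 6 fits only y_7 (and all 8 values in {1, 2, 3, 4, 5, 6, 7, 8} must be used), so y_7 = 6.
Among the 7 still-open variables, 8 fits only y_3 (and all 7 values in {1, 2, 3, 4, 5, 7, 8} must be used), so y_3 = 8.
The 6 still-open variables draw from only 6 values {1, 2, 3, 4, 5, 7}, so each is used; only y_1 can be 1, hence y_1 = 1.
The 5 still-open variables together cover exactly {2, 3, 4, 5, 7} — 5 values for 5 variables — and 5 appears only in y_6's list, so y_6 = 5.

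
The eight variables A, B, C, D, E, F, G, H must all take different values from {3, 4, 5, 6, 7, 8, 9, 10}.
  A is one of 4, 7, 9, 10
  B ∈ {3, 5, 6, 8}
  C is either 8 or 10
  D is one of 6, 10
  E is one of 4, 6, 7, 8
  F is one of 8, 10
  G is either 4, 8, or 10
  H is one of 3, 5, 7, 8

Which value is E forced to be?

7

The 8 variables together cover exactly {3, 4, 5, 6, 7, 8, 9, 10} — 8 values for 8 variables — and 9 appears only in A's list, so A = 9.
C and F between them cover only {8, 10} — a naked pair. Remove those values from B, D, E, G, H.
D must be 6 (only option left). Remove 6 from B, E.
G's domain is down to {4}, so G = 4. Remove 4 from E.
So E = 7.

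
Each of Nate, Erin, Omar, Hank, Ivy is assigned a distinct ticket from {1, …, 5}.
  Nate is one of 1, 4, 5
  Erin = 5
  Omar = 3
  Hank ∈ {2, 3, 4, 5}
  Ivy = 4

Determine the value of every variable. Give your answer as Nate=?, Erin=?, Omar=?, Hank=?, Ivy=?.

Nate=1, Erin=5, Omar=3, Hank=2, Ivy=4

Erin has just one choice, so Erin = 5. Strike 5 from Nate, Hank.
That leaves Omar = 3. Strike 3 from Hank.
Ivy must be 4 (only option left). Remove 4 from Nate, Hank.
That leaves Nate = 1.
That leaves Hank = 2.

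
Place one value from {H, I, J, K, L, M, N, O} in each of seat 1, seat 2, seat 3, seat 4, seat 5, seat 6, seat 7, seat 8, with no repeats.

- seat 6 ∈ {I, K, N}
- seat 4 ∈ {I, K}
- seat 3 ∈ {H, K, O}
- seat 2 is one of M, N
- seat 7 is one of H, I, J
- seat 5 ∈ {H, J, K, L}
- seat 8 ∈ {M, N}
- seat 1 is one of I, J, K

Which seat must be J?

The 8 variables draw from only 8 values {H, I, J, K, L, M, N, O}, so each is used; only seat 5 can be L, hence seat 5 = L.
The 7 still-open variables together cover exactly {H, I, J, K, M, N, O} — 7 values for 7 variables — and O appears only in seat 3's list, so seat 3 = O.
The 6 still-open variables together cover exactly {H, I, J, K, M, N} — 6 values for 6 variables — and H appears only in seat 7's list, so seat 7 = H.
The 5 still-open variables draw from only 5 values {I, J, K, M, N}, so each is used; only seat 1 can be J, hence seat 1 = J.

seat 1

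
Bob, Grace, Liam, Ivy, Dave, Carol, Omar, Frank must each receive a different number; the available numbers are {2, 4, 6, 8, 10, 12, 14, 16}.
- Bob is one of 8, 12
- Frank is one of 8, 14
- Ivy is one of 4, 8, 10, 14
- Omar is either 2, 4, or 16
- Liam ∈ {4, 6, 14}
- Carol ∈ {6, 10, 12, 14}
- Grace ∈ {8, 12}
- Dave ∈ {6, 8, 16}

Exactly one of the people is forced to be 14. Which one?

Frank

The 8 variables draw from only 8 values {2, 4, 6, 8, 10, 12, 14, 16}, so each is used; only Omar can be 2, hence Omar = 2.
Among the 7 still-open variables, 16 fits only Dave (and all 7 values in {4, 6, 8, 10, 12, 14, 16} must be used), so Dave = 16.
Bob and Grace between them cover only {8, 12} — a naked pair. Remove those values from Ivy, Carol, Frank.
So 14 goes to Frank.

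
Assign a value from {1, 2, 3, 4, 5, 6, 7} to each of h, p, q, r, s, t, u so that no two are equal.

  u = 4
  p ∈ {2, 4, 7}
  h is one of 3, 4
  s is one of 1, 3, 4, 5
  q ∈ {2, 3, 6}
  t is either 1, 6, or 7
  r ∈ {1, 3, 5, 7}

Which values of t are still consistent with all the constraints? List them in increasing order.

1, 6, 7

u's domain is down to {4}, so u = 4. Remove 4 from h, p, s.
h's domain is down to {3}, so h = 3. Strike 3 from q, r, s.
No further eliminations apply; t can still be any of 1, 6, 7.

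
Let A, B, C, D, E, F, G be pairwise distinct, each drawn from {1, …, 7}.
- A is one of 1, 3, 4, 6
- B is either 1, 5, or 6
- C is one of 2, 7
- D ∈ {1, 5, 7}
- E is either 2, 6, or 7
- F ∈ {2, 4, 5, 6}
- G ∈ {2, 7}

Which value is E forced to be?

Among the 7 variables, 3 fits only A (and all 7 values in {1, 2, 3, 4, 5, 6, 7} must be used), so A = 3.
The 6 still-open variables draw from only 6 values {1, 2, 4, 5, 6, 7}, so each is used; only F can be 4, hence F = 4.
C and G share exactly the 2 values {2, 7}; by pigeonhole those values go to them, so strike 2, 7 from D, E.
So E = 6.

6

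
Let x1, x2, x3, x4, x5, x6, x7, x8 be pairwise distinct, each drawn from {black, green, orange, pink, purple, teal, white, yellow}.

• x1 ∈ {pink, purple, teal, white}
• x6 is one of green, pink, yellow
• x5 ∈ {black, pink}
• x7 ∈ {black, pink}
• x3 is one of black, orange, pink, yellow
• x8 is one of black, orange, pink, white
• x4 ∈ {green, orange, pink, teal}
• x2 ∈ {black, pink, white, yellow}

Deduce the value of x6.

green

Among the 8 variables, purple fits only x1 (and all 8 values in {black, green, orange, pink, purple, teal, white, yellow} must be used), so x1 = purple.
The 7 still-open variables draw from only 7 values {black, green, orange, pink, teal, white, yellow}, so each is used; only x4 can be teal, hence x4 = teal.
The 6 still-open variables draw from only 6 values {black, green, orange, pink, white, yellow}, so each is used; only x6 can be green, hence x6 = green.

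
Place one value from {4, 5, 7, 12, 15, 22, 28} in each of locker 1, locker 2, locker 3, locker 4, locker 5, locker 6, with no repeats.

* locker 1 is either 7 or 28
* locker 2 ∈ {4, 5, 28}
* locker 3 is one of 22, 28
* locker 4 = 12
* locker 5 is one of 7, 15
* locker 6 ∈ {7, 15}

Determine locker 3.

22

locker 4 has just one choice, so locker 4 = 12.
locker 5 and locker 6 share exactly the 2 values {7, 15}; by pigeonhole those values go to them, so strike 7, 15 from locker 1.
locker 1 must be 28 (only option left). So locker 2, locker 3 can't be 28.
So locker 3 = 22.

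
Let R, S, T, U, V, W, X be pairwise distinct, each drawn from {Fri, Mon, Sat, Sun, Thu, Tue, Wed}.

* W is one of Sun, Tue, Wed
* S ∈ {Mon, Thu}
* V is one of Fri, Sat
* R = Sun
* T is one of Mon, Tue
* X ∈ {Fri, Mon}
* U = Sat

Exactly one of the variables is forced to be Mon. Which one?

R has just one choice, so R = Sun. So W can't be Sun.
U's domain is down to {Sat}, so U = Sat. Remove Sat from V.
V must be Fri (only option left). Strike Fri from X.
So Mon goes to X.

X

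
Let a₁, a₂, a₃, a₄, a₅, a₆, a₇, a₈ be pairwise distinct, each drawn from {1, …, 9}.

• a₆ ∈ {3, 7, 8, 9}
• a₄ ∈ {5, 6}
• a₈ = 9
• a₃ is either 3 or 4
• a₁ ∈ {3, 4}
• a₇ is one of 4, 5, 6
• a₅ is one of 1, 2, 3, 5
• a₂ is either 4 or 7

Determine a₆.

8

a₈ must be 9 (only option left). Strike 9 from a₆.
a₁ and a₃ share exactly the 2 values {3, 4}; by pigeonhole those values go to them, so strike 3, 4 from a₂, a₅, a₆, a₇.
a₂'s domain is down to {7}, so a₂ = 7. Strike 7 from a₆.
So a₆ = 8.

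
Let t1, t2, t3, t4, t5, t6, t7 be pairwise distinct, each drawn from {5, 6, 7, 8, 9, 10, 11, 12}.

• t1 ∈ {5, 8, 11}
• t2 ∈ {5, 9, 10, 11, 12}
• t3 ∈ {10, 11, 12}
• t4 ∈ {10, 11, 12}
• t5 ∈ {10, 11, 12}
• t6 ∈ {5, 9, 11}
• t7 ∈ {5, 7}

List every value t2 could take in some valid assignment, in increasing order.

Among the 7 variables, 7 fits only t7 (and all 7 values in {5, 7, 8, 9, 10, 11, 12} must be used), so t7 = 7.
The 6 still-open variables draw from only 6 values {5, 8, 9, 10, 11, 12}, so each is used; only t1 can be 8, hence t1 = 8.
t3, t4, t5 share exactly the 3 values {10, 11, 12}; by pigeonhole those values go to them, so strike 10, 11, 12 from t2, t6.
No further eliminations apply; t2 can still be any of 5, 9.

5, 9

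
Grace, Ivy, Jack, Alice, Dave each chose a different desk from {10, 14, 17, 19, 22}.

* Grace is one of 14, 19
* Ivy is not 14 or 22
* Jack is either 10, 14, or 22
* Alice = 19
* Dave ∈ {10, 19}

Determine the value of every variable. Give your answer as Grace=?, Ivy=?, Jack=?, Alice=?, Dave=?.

Alice must be 19 (only option left). Eliminate 19 elsewhere: Grace, Ivy, Dave.
Dave's domain is down to {10}, so Dave = 10. Eliminate 10 elsewhere: Ivy, Jack.
Grace must be 14 (only option left). Remove 14 from Jack.
Ivy has just one choice, so Ivy = 17.
Jack has just one choice, so Jack = 22.

Grace=14, Ivy=17, Jack=22, Alice=19, Dave=10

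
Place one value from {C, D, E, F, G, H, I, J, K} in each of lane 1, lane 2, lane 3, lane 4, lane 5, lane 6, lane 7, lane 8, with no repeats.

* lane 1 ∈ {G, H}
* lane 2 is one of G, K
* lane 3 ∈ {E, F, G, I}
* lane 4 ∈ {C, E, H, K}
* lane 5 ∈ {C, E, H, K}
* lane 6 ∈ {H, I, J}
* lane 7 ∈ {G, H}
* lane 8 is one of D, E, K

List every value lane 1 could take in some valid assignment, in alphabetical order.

G, H

The 2 variables lane 1 and lane 7 are confined to {G, H}, which locks those values in; drop them from lane 2, lane 3, lane 4, lane 5, lane 6.
That leaves lane 2 = K. Eliminate K elsewhere: lane 4, lane 5, lane 8.
lane 4 and lane 5 between them cover only {C, E} — a naked pair. Remove those values from lane 3, lane 8.
lane 8's domain is down to {D}, so lane 8 = D.
No further eliminations apply; lane 1 can still be any of G, H.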